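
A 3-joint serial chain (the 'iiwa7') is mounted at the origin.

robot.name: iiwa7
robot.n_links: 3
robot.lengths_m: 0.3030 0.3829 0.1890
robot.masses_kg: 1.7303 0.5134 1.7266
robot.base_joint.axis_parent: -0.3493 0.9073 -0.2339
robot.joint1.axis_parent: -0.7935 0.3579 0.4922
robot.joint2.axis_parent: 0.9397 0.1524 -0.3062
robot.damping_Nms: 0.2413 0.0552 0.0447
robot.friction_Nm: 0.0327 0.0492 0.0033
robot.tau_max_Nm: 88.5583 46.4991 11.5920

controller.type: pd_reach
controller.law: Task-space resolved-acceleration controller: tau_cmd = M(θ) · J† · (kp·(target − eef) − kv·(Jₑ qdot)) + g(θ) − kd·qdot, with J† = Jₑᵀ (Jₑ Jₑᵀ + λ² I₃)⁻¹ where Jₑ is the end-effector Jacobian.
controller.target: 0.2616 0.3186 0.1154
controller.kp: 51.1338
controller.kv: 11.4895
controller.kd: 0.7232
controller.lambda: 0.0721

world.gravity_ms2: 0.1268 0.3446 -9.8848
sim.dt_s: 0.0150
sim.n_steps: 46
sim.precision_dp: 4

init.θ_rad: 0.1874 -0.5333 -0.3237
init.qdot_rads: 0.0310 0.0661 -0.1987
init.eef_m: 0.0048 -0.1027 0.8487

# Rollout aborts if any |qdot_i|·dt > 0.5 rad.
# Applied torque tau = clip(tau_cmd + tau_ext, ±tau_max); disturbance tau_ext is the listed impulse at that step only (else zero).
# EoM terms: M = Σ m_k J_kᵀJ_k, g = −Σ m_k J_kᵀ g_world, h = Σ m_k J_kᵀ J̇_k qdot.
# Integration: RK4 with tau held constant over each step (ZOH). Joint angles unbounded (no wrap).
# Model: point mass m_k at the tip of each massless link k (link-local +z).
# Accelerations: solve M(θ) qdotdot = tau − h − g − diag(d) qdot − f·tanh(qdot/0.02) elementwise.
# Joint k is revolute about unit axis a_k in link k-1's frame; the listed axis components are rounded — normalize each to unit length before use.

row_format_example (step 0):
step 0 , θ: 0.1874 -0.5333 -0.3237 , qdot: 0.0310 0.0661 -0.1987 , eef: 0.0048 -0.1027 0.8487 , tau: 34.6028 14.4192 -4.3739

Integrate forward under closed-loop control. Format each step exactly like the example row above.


step 1 , θ: 0.1952 -0.5462 -0.3498 , qdot: 1.0011 -1.7507 -3.1997 , eef: 0.0070 -0.1002 0.8477 , tau: 28.2035 13.0037 -1.6624
step 2 , θ: 0.2135 -0.5749 -0.3991 , qdot: 1.4299 -2.0648 -3.3739 , eef: 0.0126 -0.0958 0.8451 , tau: 22.4906 10.8742 -1.4457
step 3 , θ: 0.2375 -0.6077 -0.4508 , qdot: 1.7764 -2.3097 -3.5071 , eef: 0.0212 -0.0906 0.8419 , tau: 17.5379 8.9814 -1.2827
step 4 , θ: 0.2663 -0.6439 -0.5044 , qdot: 2.0595 -2.5155 -3.6440 , eef: 0.0322 -0.0845 0.8378 , tau: 13.2281 7.3029 -1.1229
step 5 , θ: 0.2989 -0.6829 -0.5602 , qdot: 2.2883 -2.6866 -3.7831 , eef: 0.0451 -0.0776 0.8329 , tau: 9.4633 5.8090 -0.9578
step 6 , θ: 0.3346 -0.7243 -0.6180 , qdot: 2.4695 -2.8252 -3.9213 , eef: 0.0594 -0.0700 0.8271 , tau: 6.1643 4.4763 -0.7821
step 7 , θ: 0.3726 -0.7675 -0.6778 , qdot: 2.6083 -2.9322 -4.0563 , eef: 0.0748 -0.0617 0.8201 , tau: 3.2660 3.2873 -0.5921
step 8 , θ: 0.4125 -0.8120 -0.7396 , qdot: 2.7089 -3.0082 -4.1862 , eef: 0.0908 -0.0528 0.8121 , tau: 0.7139 2.2287 -0.3852
step 9 , θ: 0.4536 -0.8575 -0.8033 , qdot: 2.7748 -3.0534 -4.3095 , eef: 0.1073 -0.0433 0.8030 , tau: -1.5382 1.2906 -0.1604
step 10 , θ: 0.4955 -0.9034 -0.8688 , qdot: 2.8093 -3.0678 -4.4255 , eef: 0.1240 -0.0333 0.7927 , tau: -3.5298 0.4655 0.0818
step 11 , θ: 0.5377 -0.9493 -0.9360 , qdot: 2.8153 -3.0517 -4.5332 , eef: 0.1406 -0.0228 0.7813 , tau: -5.2948 -0.2525 0.3395
step 12 , θ: 0.5798 -0.9947 -1.0047 , qdot: 2.7957 -3.0054 -4.6319 , eef: 0.1570 -0.0120 0.7688 , tau: -6.8621 -0.8683 0.6095
step 13 , θ: 0.6214 -1.0392 -1.0748 , qdot: 2.7536 -2.9298 -4.7205 , eef: 0.1730 -0.0009 0.7551 , tau: -8.2553 -1.3863 0.8876
step 14 , θ: 0.6622 -1.0824 -1.1461 , qdot: 2.6923 -2.8261 -4.7977 , eef: 0.1886 0.0103 0.7405 , tau: -9.4931 -1.8110 1.1686
step 15 , θ: 0.7020 -1.1238 -1.2185 , qdot: 2.6153 -2.6962 -4.8618 , eef: 0.2035 0.0215 0.7249 , tau: -10.5888 -2.1468 1.4467
step 16 , θ: 0.7406 -1.1631 -1.2917 , qdot: 2.5261 -2.5427 -4.9106 , eef: 0.2178 0.0327 0.7085 , tau: -11.5511 -2.3986 1.7160
step 17 , θ: 0.7777 -1.1999 -1.3656 , qdot: 2.4287 -2.3688 -4.9422 , eef: 0.2314 0.0436 0.6913 , tau: -12.3840 -2.5723 1.9702
step 18 , θ: 0.8133 -1.2340 -1.4398 , qdot: 2.3267 -2.1783 -4.9544 , eef: 0.2441 0.0542 0.6735 , tau: -13.0891 -2.6748 2.2035
step 19 , θ: 0.8474 -1.2651 -1.5140 , qdot: 2.2239 -1.9760 -4.9455 , eef: 0.2560 0.0644 0.6551 , tau: -13.6663 -2.7142 2.4107
step 20 , θ: 0.8800 -1.2931 -1.5879 , qdot: 2.1239 -1.7671 -4.9141 , eef: 0.2671 0.0741 0.6364 , tau: -14.1169 -2.7002 2.5872
step 21 , θ: 0.9111 -1.3180 -1.6612 , qdot: 2.0298 -1.5574 -4.8594 , eef: 0.2773 0.0832 0.6175 , tau: -14.4446 -2.6434 2.7298
step 22 , θ: 0.9409 -1.3398 -1.7335 , qdot: 1.9447 -1.3532 -4.7814 , eef: 0.2866 0.0916 0.5984 , tau: -14.6576 -2.5556 2.8363
step 23 , θ: 0.9695 -1.3585 -1.8045 , qdot: 1.8707 -1.1612 -4.6805 , eef: 0.2951 0.0993 0.5794 , tau: -14.7689 -2.4488 2.9055
step 24 , θ: 0.9971 -1.3746 -1.8738 , qdot: 1.8096 -0.9877 -4.5577 , eef: 0.3027 0.1063 0.5605 , tau: -14.7958 -2.3349 2.9375
step 25 , θ: 1.0238 -1.3882 -1.9411 , qdot: 1.7626 -0.8393 -4.4146 , eef: 0.3097 0.1125 0.5419 , tau: -14.7595 -2.2253 2.9333
step 26 , θ: 1.0500 -1.3998 -2.0062 , qdot: 1.7300 -0.7218 -4.2528 , eef: 0.3159 0.1180 0.5237 , tau: -14.6837 -2.1302 2.8946
step 27 , θ: 1.0758 -1.4100 -2.0687 , qdot: 1.7116 -0.6405 -4.0746 , eef: 0.3215 0.1229 0.5059 , tau: -14.5928 -2.0582 2.8239
step 28 , θ: 1.1014 -1.4192 -2.1284 , qdot: 1.7068 -0.5998 -3.8821 , eef: 0.3265 0.1270 0.4886 , tau: -14.5111 -2.0159 2.7240
step 29 , θ: 1.1270 -1.4281 -2.1852 , qdot: 1.7142 -0.6029 -3.6775 , eef: 0.3311 0.1306 0.4719 , tau: -14.4603 -2.0068 2.5984
step 30 , θ: 1.1528 -1.4374 -2.2388 , qdot: 1.7318 -0.6515 -3.4633 , eef: 0.3352 0.1336 0.4557 , tau: -14.4576 -2.0306 2.4515
step 31 , θ: 1.1790 -1.4479 -2.2892 , qdot: 1.7571 -0.7450 -3.2421 , eef: 0.3389 0.1361 0.4401 , tau: -14.5136 -2.0825 2.2882
step 32 , θ: 1.2056 -1.4600 -2.3362 , qdot: 1.7870 -0.8801 -3.0171 , eef: 0.3422 0.1382 0.4250 , tau: -14.6302 -2.1534 2.1145
step 33 , θ: 1.2326 -1.4744 -2.3798 , qdot: 1.8177 -1.0506 -2.7917 , eef: 0.3452 0.1400 0.4104 , tau: -14.7997 -2.2300 1.9375
step 34 , θ: 1.2601 -1.4916 -2.4201 , qdot: 1.8455 -1.2473 -2.5700 , eef: 0.3478 0.1416 0.3963 , tau: -15.0058 -2.2972 1.7643
step 35 , θ: 1.2879 -1.5118 -2.4571 , qdot: 1.8664 -1.4594 -2.3561 , eef: 0.3500 0.1431 0.3828 , tau: -15.2267 -2.3405 1.6024
step 36 , θ: 1.3160 -1.5353 -2.4910 , qdot: 1.8772 -1.6751 -2.1541 , eef: 0.3519 0.1445 0.3696 , tau: -15.4390 -2.3482 1.4580
step 37 , θ: 1.3441 -1.5619 -2.5219 , qdot: 1.8754 -1.8834 -1.9672 , eef: 0.3533 0.1459 0.3569 , tau: -15.6224 -2.3131 1.3362
step 38 , θ: 1.3721 -1.5916 -2.5502 , qdot: 1.8598 -2.0757 -1.7974 , eef: 0.3543 0.1475 0.3446 , tau: -15.7624 -2.2332 1.2397
step 39 , θ: 1.3998 -1.6240 -2.5761 , qdot: 1.8299 -2.2459 -1.6456 , eef: 0.3548 0.1491 0.3327 , tau: -15.8510 -2.1101 1.1693
step 40 , θ: 1.4269 -1.6587 -2.5998 , qdot: 1.7866 -2.3909 -1.5114 , eef: 0.3549 0.1509 0.3212 , tau: -15.8867 -1.9486 1.1243
step 41 , θ: 1.4533 -1.6954 -2.6216 , qdot: 1.7312 -2.5097 -1.3935 , eef: 0.3545 0.1529 0.3101 , tau: -15.8725 -1.7546 1.1025
step 42 , θ: 1.4788 -1.7337 -2.6418 , qdot: 1.6652 -2.6034 -1.2901 , eef: 0.3537 0.1551 0.2994 , tau: -15.8141 -1.5347 1.1010
step 43 , θ: 1.5032 -1.7732 -2.6605 , qdot: 1.5906 -2.6737 -1.1992 , eef: 0.3525 0.1574 0.2891 , tau: -15.7185 -1.2951 1.1170
step 44 , θ: 1.5264 -1.8137 -2.6779 , qdot: 1.5092 -2.7233 -1.1187 , eef: 0.3508 0.1599 0.2792 , tau: -15.5929 -1.0413 1.1472
step 45 , θ: 1.5484 -1.8547 -2.6942 , qdot: 1.4226 -2.7546 -1.0468 , eef: 0.3488 0.1626 0.2697 , tau: -15.4440 -0.7783 1.1889
step 46 , θ: 1.5691 -1.8961 -2.7094 , qdot: 1.3325 -2.7702 -0.9819 , eef: 0.3465 0.1654 0.2605


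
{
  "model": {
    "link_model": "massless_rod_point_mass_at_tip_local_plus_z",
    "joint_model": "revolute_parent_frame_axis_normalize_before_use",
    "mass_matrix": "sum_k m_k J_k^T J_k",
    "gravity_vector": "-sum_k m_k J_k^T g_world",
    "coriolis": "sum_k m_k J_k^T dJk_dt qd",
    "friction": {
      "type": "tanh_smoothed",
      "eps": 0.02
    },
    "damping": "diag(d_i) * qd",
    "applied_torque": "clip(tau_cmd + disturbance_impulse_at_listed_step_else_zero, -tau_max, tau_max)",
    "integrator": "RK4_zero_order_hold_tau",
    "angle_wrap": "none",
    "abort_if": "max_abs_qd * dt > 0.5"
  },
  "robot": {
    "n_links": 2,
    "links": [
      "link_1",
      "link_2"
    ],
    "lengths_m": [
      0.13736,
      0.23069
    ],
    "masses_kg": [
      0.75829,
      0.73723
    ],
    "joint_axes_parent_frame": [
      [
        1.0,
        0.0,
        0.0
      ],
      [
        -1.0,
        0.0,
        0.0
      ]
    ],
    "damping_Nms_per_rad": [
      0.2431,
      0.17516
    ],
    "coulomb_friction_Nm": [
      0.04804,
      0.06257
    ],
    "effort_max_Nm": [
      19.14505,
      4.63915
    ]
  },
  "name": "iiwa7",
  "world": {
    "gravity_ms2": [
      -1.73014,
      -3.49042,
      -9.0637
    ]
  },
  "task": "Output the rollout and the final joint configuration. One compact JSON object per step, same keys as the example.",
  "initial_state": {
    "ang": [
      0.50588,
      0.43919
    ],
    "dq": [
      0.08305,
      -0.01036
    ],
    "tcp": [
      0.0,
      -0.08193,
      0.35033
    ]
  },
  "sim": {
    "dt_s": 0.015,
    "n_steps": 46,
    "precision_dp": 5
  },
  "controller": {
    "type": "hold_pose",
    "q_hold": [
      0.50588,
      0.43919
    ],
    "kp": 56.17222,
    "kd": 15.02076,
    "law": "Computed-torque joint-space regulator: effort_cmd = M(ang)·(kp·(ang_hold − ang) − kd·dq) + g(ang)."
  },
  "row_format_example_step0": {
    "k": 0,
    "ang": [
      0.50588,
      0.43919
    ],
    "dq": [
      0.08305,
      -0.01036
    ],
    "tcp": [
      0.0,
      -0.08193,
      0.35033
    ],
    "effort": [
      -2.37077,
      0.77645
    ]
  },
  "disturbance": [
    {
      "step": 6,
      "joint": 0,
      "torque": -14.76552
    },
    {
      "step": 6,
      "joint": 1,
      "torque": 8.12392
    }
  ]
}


{"k":1,"ang":[0.50676,0.43877],"dq":[0.06184,-0.00059],"tcp":[0.0,-0.08234,0.35025],"effort":[-2.3369,0.75733]}
{"k":2,"ang":[0.50718,0.43814],"dq":[0.03864,-0.00671],"tcp":[0.0,-0.08263,0.35021],"effort":[-2.31101,0.74426]}
{"k":3,"ang":[0.50738,0.43761],"dq":[0.02548,-0.00268],"tcp":[0.0,-0.08282,0.35018],"effort":[-2.29009,0.73292]}
{"k":4,"ang":[0.50741,0.43711],"dq":[0.01973,0.00648],"tcp":[0.0,-0.08295,0.35017],"effort":[-2.27498,0.72429]}
{"k":5,"ang":[0.50738,0.43674],"dq":[0.02662,0.03039],"tcp":[0.0,-0.08302,0.35017],"effort":[-2.26619,0.71767]}
{"k":6,"ang":[0.50732,0.43646],"dq":[0.02664,0.0384],"tcp":[0.0,-0.08307,0.35017],"effort":[-17.02529,4.63915]}
{"k":7,"ang":[0.45771,0.37247],"dq":[-6.09106,-7.65737],"tcp":[0.0,-0.08034,0.35307],"effort":[1.02043,-0.36302]}
{"k":8,"ang":[0.39595,0.30309],"dq":[-2.50262,-2.19132],"tcp":[0.0,-0.07437,0.35643],"effort":[0.29443,-0.36763]}
{"k":9,"ang":[0.3705,0.28687],"dq":[-1.04688,-0.23659],"tcp":[0.0,-0.069,0.35792],"effort":[-0.1902,-0.24263]}
{"k":10,"ang":[0.35955,0.28812],"dq":[-0.5106,0.23416],"tcp":[0.0,-0.06479,0.35868],"effort":[-0.55109,-0.08223]}
{"k":11,"ang":[0.35357,0.29173],"dq":[-0.29518,0.23504],"tcp":[0.0,-0.06182,0.35911],"effort":[-0.84048,0.07395]}
{"k":12,"ang":[0.35022,0.29491],"dq":[-0.15421,0.18544],"tcp":[0.0,-0.05988,0.35936],"effort":[-1.07737,0.20546]}
{"k":13,"ang":[0.34867,0.29727],"dq":[-0.05444,0.12816],"tcp":[0.0,-0.05878,0.35948],"effort":[-1.27246,0.31519]}
{"k":14,"ang":[0.34836,0.29875],"dq":[0.00078,0.04849],"tcp":[0.0,-0.05833,0.35952],"effort":[-1.42908,0.40631]}
{"k":15,"ang":[0.34856,0.29886],"dq":[0.07422,0.05332],"tcp":[0.0,-0.05837,0.35951],"effort":[-1.54955,0.47192]}
{"k":16,"ang":[0.34968,0.29902],"dq":[0.13817,0.07704],"tcp":[0.0,-0.05874,0.35944],"effort":[-1.64497,0.52208]}
{"k":17,"ang":[0.35152,0.29929],"dq":[0.16435,0.05932],"tcp":[0.0,-0.05934,0.35934],"effort":[-1.72128,0.5649]}
{"k":18,"ang":[0.3537,0.29932],"dq":[0.17852,0.03931],"tcp":[0.0,-0.06012,0.35921],"effort":[-1.7837,0.60046]}
{"k":19,"ang":[0.35607,0.29913],"dq":[0.18822,0.02572],"tcp":[0.0,-0.06101,0.35906],"effort":[-1.83558,0.62991]}
{"k":20,"ang":[0.35858,0.29881],"dq":[0.19504,0.0183],"tcp":[0.0,-0.06199,0.3589],"effort":[-1.87885,0.65422]}
{"k":21,"ang":[0.36119,0.29844],"dq":[0.19936,0.01528],"tcp":[0.0,-0.06301,0.35873],"effort":[-1.91496,0.67429]}
{"k":22,"ang":[0.36385,0.29807],"dq":[0.201,0.01436],"tcp":[0.0,-0.06405,0.35856],"effort":[-1.94519,0.69095]}
{"k":23,"ang":[0.36653,0.29769],"dq":[0.20029,0.01447],"tcp":[0.0,-0.0651,0.35838],"effort":[-1.97058,0.70487]}
{"k":24,"ang":[0.36918,0.29732],"dq":[0.19776,0.0153],"tcp":[0.0,-0.06613,0.3582],"effort":[-1.99199,0.71655]}
{"k":25,"ang":[0.37178,0.29695],"dq":[0.19394,0.01669],"tcp":[0.0,-0.06715,0.35802],"effort":[-2.01014,0.72639]}
{"k":26,"ang":[0.37431,0.2966],"dq":[0.18924,0.01861],"tcp":[0.0,-0.06813,0.35784],"effort":[-2.0256,0.73471]}
{"k":27,"ang":[0.37675,0.29627],"dq":[0.18408,0.02111],"tcp":[0.0,-0.06908,0.35767],"effort":[-2.03887,0.74178]}
{"k":28,"ang":[0.37911,0.29596],"dq":[0.17885,0.02436],"tcp":[0.0,-0.07,0.3575],"effort":[-2.05038,0.74782]}
{"k":29,"ang":[0.38137,0.29568],"dq":[0.17398,0.02864],"tcp":[0.0,-0.07087,0.35733],"effort":[-2.06053,0.75301]}
{"k":30,"ang":[0.38355,0.29544],"dq":[0.16976,0.03414],"tcp":[0.0,-0.0717,0.35718],"effort":[-2.06963,0.7575]}
{"k":31,"ang":[0.38564,0.29525],"dq":[0.16627,0.04074],"tcp":[0.0,-0.07249,0.35702],"effort":[-2.07792,0.76141]}
{"k":32,"ang":[0.38767,0.29514],"dq":[0.16324,0.04788],"tcp":[0.0,-0.07324,0.35687],"effort":[-2.08549,0.76483]}
{"k":33,"ang":[0.38963,0.2951],"dq":[0.16031,0.05489],"tcp":[0.0,-0.07395,0.35672],"effort":[-2.09239,0.76783]}
{"k":34,"ang":[0.39154,0.29514],"dq":[0.15722,0.0613],"tcp":[0.0,-0.07462,0.35658],"effort":[-2.09864,0.77045]}
{"k":35,"ang":[0.39339,0.29526],"dq":[0.15383,0.06685],"tcp":[0.0,-0.07525,0.35645],"effort":[-2.10426,0.77274]}
{"k":36,"ang":[0.39517,0.29543],"dq":[0.15011,0.07149],"tcp":[0.0,-0.07585,0.35632],"effort":[-2.10929,0.77473]}
{"k":37,"ang":[0.39689,0.29567],"dq":[0.14612,0.07527],"tcp":[0.0,-0.07641,0.35619],"effort":[-2.11379,0.77646]}
{"k":38,"ang":[0.39855,0.29595],"dq":[0.14193,0.07833],"tcp":[0.0,-0.07694,0.35607],"effort":[-2.1178,0.77794]}
{"k":39,"ang":[0.40015,0.29627],"dq":[0.13763,0.08079],"tcp":[0.0,-0.07743,0.35596],"effort":[-2.12139,0.77921]}
{"k":40,"ang":[0.40167,0.29662],"dq":[0.13331,0.08278],"tcp":[0.0,-0.07789,0.35585],"effort":[-2.1246,0.78029]}
{"k":41,"ang":[0.40313,0.29699],"dq":[0.12902,0.08441],"tcp":[0.0,-0.07833,0.35574],"effort":[-2.12748,0.7812]}
{"k":42,"ang":[0.40453,0.29739],"dq":[0.12483,0.08575],"tcp":[0.0,-0.07873,0.35564],"effort":[-2.13007,0.78197]}
{"k":43,"ang":[0.40587,0.29781],"dq":[0.12076,0.08687],"tcp":[0.0,-0.07911,0.35555],"effort":[-2.13243,0.78261]}
{"k":44,"ang":[0.40715,0.29824],"dq":[0.11685,0.08782],"tcp":[0.0,-0.07947,0.35545],"effort":[-2.13457,0.78314]}
{"k":45,"ang":[0.40837,0.29869],"dq":[0.11311,0.08864],"tcp":[0.0,-0.0798,0.35537],"effort":[-2.13653,0.78358]}
{"k":46,"ang":[0.40953,0.29915],"dq":[0.10956,0.08936],"tcp":[0.0,-0.08011,0.35529]}
{"summary": "final ang (rad): 0.40953 0.29915"}


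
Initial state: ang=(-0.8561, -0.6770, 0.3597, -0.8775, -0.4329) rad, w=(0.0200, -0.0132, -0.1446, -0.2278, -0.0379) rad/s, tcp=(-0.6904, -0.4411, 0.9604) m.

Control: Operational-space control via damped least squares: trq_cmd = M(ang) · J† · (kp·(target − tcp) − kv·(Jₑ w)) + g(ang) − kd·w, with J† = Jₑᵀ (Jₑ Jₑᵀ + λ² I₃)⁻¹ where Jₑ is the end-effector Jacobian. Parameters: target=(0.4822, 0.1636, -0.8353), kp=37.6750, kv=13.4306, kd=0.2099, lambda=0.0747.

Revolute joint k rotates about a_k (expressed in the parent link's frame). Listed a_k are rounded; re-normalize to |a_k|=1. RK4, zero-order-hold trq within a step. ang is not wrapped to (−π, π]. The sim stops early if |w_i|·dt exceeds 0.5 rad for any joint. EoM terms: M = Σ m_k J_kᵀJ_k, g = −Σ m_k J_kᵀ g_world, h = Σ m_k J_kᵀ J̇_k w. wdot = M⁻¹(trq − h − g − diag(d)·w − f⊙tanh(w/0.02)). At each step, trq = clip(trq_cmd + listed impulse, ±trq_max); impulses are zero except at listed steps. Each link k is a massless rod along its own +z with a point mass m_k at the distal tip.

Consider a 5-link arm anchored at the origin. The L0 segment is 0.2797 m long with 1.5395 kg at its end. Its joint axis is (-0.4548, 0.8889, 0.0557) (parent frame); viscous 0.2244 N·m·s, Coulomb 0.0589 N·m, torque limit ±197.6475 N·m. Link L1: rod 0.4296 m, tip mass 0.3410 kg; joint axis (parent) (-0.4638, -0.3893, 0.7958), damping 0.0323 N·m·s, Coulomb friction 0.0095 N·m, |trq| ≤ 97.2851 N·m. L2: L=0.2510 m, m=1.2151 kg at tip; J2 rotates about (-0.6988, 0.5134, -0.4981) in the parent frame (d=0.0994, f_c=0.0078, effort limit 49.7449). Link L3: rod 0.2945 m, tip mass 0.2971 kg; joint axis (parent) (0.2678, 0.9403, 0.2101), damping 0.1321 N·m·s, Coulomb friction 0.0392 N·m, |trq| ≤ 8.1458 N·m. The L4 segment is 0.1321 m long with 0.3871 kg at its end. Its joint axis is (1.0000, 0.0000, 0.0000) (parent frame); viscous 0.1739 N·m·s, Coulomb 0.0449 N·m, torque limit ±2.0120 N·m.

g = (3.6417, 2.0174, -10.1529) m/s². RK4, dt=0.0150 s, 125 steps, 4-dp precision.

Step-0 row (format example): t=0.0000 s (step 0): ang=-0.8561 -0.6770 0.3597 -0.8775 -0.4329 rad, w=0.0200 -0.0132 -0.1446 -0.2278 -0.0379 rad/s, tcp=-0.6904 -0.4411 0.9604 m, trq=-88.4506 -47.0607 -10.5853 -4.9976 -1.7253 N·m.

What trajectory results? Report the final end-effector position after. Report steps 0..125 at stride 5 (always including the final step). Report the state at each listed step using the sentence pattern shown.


t=0.0750 s (step 5): ang=-1.0060 -0.8816 0.5879 -1.3626 -0.5192 rad, w=-3.0629 -3.6655 4.4509 -8.8949 -1.5639 rad/s, tcp=-0.6124 -0.4178 0.8153 m, trq=6.3308 1.3898 2.1439 -1.8166 -0.4718 N·m.
t=0.1500 s (step 10): ang=-1.2232 -1.1352 0.9109 -1.9842 -0.6447 rad, w=-2.3885 -3.2123 3.8449 -7.6860 -1.5656 rad/s, tcp=-0.4735 -0.3938 0.5337 m, trq=36.6499 15.5803 2.7731 1.3239 0.1672 N·m.
t=0.2250 s (step 15): ang=-1.3304 -1.3870 1.1610 -2.5376 -0.7457 rad, w=-0.2511 -3.6847 3.0217 -7.2062 -1.3414 rad/s, tcp=-0.3443 -0.3484 0.2635 m, trq=38.6097 18.7636 0.1445 3.5626 0.2948 N·m.
t=0.3000 s (step 20): ang=-1.1883 -1.7385 1.3801 -3.1087 -0.9291 rad, w=4.8853 -6.1540 2.7289 -8.6829 -4.7079 rad/s, tcp=-0.2475 -0.2924 0.0444 m, trq=34.0317 16.4484 -2.6845 4.6511 0.6747 N·m.
t=0.3750 s (step 25): ang=-0.8683 -2.3064 1.3439 -3.6396 -1.2453 rad, w=0.2155 -7.5659 -4.9257 -2.4503 -0.5279 rad/s, tcp=-0.2630 -0.2386 -0.1041 m, trq=-29.4038 -13.5470 -2.9832 1.1603 -0.6990 N·m.
t=0.4500 s (step 30): ang=-1.1041 -2.8072 0.7821 -3.5746 -1.1492 rad, w=-5.4816 -5.9463 -9.0494 2.7770 2.1723 rad/s, tcp=-0.2132 -0.1787 -0.2460 m, trq=-11.4080 -1.0524 6.9320 1.8112 0.2123 N·m.
t=0.5250 s (step 35): ang=-1.5763 -3.2300 0.1016 -3.2943 -1.0315 rad, w=-6.6299 -5.5749 -8.3342 4.9072 0.5282 rad/s, tcp=-0.0882 -0.1405 -0.4270 m, trq=19.4623 4.7752 4.2635 1.2192 1.1619 N·m.
t=0.6000 s (step 40): ang=-2.0427 -3.6611 -0.3274 -2.8285 -1.0240 rad, w=-5.4436 -5.7508 -2.2076 7.1987 0.1501 rad/s, tcp=0.0450 -0.0633 -0.5691 m, trq=33.7031 2.4120 -2.7267 -0.5258 0.9692 N·m.
t=0.6750 s (step 45): ang=-2.3595 -3.9976 -0.3299 -2.3561 -0.9843 rad, w=-3.0464 -2.8786 0.7231 4.8387 0.3553 rad/s, tcp=0.1767 0.0321 -0.6458 m, trq=34.7545 -1.6836 -5.2428 -2.3772 0.6980 N·m.
t=0.7500 s (step 50): ang=-2.5273 -4.1291 -0.3030 -2.0896 -0.9755 rad, w=-1.5868 -0.9431 0.0721 2.5532 0.0775 rad/s, tcp=0.2759 0.1020 -0.6857 m, trq=21.4366 -1.8719 -2.8426 -2.5727 0.3342 N·m.
t=0.8250 s (step 55): ang=-2.6162 -4.1689 -0.3065 -1.9407 -0.9735 rad, w=-0.8662 -0.2368 -0.1036 1.5576 0.0695 rad/s, tcp=0.3357 0.1364 -0.7067 m, trq=13.1848 -1.4678 -1.0791 -2.3891 0.1002 N·m.
t=0.9000 s (step 60): ang=-2.6665 -4.1749 -0.3156 -1.8424 -0.9715 rad, w=-0.5146 0.0261 -0.1243 1.1125 0.0778 rad/s, tcp=0.3729 0.1511 -0.7222 m, trq=8.9413 -1.1035 -0.1397 -2.3153 -0.0186 N·m.
t=0.9750 s (step 65): ang=-2.6977 -4.1687 -0.3251 -1.7685 -0.9691 rad, w=-0.3368 0.1160 -0.1181 0.8739 0.0796 rad/s, tcp=0.3979 0.1571 -0.7360 m, trq=6.7064 -0.8268 0.3352 -2.2970 -0.0827 N·m.
t=1.0500 s (step 70): ang=-2.7189 -4.1585 -0.3336 -1.7091 -0.9667 rad, w=-0.2369 0.1438 -0.1005 0.7176 0.0789 rad/s, tcp=0.4159 0.1595 -0.7485 m, trq=5.4651 -0.6375 0.5760 -2.2905 -0.1230 N·m.
t=1.1250 s (step 75): ang=-2.7342 -4.1472 -0.3407 -1.6597 -0.9644 rad, w=-0.1753 0.1459 -0.0825 0.5997 0.0768 rad/s, tcp=0.4294 0.1604 -0.7598 m, trq=4.7197 -0.5041 0.7034 -2.2833 -0.1510 N·m.
t=1.2000 s (step 80): ang=-2.7457 -4.1363 -0.3466 -1.6182 -0.9624 rad, w=-0.1338 0.1373 -0.0662 0.5046 0.0736 rad/s, tcp=0.4398 0.1607 -0.7697 m, trq=4.2323 -0.4062 0.7759 -2.2738 -0.1721 N·m.
t=1.2750 s (step 85): ang=-2.7546 -4.1261 -0.3513 -1.5832 -0.9606 rad, w=-0.1036 0.1246 -0.0520 0.4258 0.0698 rad/s, tcp=0.4480 0.1608 -0.7782 m, trq=3.8885 -0.3317 0.8215 -2.2629 -0.1886 N·m.
t=1.3500 s (step 90): ang=-2.7614 -4.1171 -0.3551 -1.5536 -0.9592 rad, w=-0.0807 0.1107 -0.0400 0.3597 0.0658 rad/s, tcp=0.4544 0.1609 -0.7857 m, trq=3.6317 -0.2734 0.8531 -2.2516 -0.2020 N·m.
t=1.4250 s (step 95): ang=-2.7668 -4.1090 -0.3581 -1.5286 -0.9581 rad, w=-0.0630 0.0969 -0.0302 0.3040 0.0618 rad/s, tcp=0.4596 0.1609 -0.7920 m, trq=3.4325 -0.2270 0.8771 -2.2407 -0.2131 N·m.
t=1.5000 s (step 100): ang=-2.7710 -4.1020 -0.3604 -1.5074 -0.9573 rad, w=-0.0492 0.0837 -0.0227 0.2569 0.0581 rad/s, tcp=0.4637 0.1610 -0.7975 m, trq=3.2747 -0.1895 0.8962 -2.2304 -0.2223 N·m.
t=1.5750 s (step 105): ang=-2.7743 -4.0959 -0.3622 -1.4894 -0.9567 rad, w=-0.0386 0.0714 -0.0173 0.2171 0.0547 rad/s, tcp=0.4670 0.1611 -0.8022 m, trq=3.1488 -0.1591 0.9118 -2.2209 -0.2300 N·m.
t=1.6500 s (step 110): ang=-2.7769 -4.0907 -0.3638 -1.4742 -0.9564 rad, w=-0.0306 0.0603 -0.0138 0.1834 0.0518 rad/s, tcp=0.4696 0.1612 -0.8062 m, trq=3.0485 -0.1344 0.9242 -2.2123 -0.2365 N·m.
t=1.7250 s (step 115): ang=-2.7790 -4.0863 -0.3651 -1.4613 -0.9564 rad, w=-0.0246 0.0502 -0.0116 0.1548 0.0492 rad/s, tcp=0.4718 0.1613 -0.8096 m, trq=2.9693 -0.1143 0.9337 -2.2046 -0.2419 N·m.
t=1.8000 s (step 120): ang=-2.7807 -4.0827 -0.3663 -1.4504 -0.9564 rad, w=-0.0201 0.0414 -0.0104 0.1306 0.0470 rad/s, tcp=0.4734 0.1615 -0.8126 m, trq=2.9070 -0.0980 0.9405 -2.1978 -0.2464 N·m.
t=1.8750 s (step 125): ang=-2.7821 -4.0796 -0.3674 -1.4411 -0.9567 rad, w=-0.0168 0.0337 -0.0097 0.1101 0.0452 rad/s, tcp=0.4748 0.1616 -0.8151 m.
final tcp position (m): 0.4748 0.1616 -0.8151


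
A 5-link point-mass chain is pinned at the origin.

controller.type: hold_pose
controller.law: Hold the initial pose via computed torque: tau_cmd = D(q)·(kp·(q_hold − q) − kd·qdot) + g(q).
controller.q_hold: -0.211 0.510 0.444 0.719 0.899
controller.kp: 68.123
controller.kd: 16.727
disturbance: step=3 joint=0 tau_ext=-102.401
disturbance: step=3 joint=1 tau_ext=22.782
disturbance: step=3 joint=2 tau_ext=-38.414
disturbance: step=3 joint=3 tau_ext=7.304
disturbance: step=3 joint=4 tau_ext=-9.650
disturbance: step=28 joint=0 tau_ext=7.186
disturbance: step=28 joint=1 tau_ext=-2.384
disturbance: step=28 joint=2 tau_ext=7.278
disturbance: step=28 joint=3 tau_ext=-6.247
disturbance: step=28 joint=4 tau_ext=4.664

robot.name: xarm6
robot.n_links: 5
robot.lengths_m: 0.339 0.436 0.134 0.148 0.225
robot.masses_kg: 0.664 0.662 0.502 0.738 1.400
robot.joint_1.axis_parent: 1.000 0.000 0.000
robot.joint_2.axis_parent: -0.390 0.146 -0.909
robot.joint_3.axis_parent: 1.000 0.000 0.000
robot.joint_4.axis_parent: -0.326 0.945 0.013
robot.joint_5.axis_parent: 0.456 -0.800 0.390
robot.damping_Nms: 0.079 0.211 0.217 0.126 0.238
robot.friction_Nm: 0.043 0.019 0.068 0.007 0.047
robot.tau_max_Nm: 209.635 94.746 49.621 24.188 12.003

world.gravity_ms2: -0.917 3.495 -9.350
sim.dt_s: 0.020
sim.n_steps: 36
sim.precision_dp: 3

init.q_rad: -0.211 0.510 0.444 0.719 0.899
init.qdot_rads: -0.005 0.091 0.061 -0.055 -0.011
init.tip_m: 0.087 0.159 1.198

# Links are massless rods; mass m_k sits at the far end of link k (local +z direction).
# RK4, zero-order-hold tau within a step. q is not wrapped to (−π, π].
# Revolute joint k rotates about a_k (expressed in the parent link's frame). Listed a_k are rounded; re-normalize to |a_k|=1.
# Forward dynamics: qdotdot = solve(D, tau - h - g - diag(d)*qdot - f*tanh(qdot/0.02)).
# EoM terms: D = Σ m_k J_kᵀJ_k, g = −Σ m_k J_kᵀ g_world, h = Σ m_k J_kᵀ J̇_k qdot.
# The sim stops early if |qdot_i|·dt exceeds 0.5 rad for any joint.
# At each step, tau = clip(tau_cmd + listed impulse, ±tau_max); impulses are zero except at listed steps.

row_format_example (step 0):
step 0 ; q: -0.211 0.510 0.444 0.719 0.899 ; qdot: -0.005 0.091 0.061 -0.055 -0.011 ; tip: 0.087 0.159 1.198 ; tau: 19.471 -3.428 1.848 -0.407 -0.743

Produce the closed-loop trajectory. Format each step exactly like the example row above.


step 1 ; q: -0.211 0.511 0.444 0.718 0.900 ; qdot: -0.004 0.038 0.025 -0.035 0.005 ; tip: 0.087 0.159 1.198 ; tau: 19.336 -3.398 1.861 -0.454 -0.716
step 2 ; q: -0.211 0.511 0.444 0.718 0.901 ; qdot: -0.003 0.015 0.013 -0.027 -0.008 ; tip: 0.086 0.159 1.198 ; tau: 19.235 -3.379 1.870 -0.491 -0.694
step 3 ; q: -0.211 0.511 0.444 0.718 0.901 ; qdot: -0.002 0.012 0.016 -0.022 -0.028 ; tip: 0.086 0.159 1.198 ; tau: -83.241 19.414 -36.543 6.784 -10.328
step 4 ; q: -0.212 0.511 0.425 0.717 0.900 ; qdot: -0.086 0.043 -1.865 -0.086 -0.263 ; tip: 0.090 0.168 1.199 ; tau: 54.938 -11.308 15.349 -3.078 2.743
step 5 ; q: -0.214 0.512 0.396 0.715 0.893 ; qdot: -0.065 0.054 -1.132 -0.118 -0.342 ; tip: 0.097 0.183 1.200 ; tau: 45.609 -9.176 11.950 -2.385 1.892
step 6 ; q: -0.215 0.513 0.378 0.713 0.887 ; qdot: -0.046 0.029 -0.663 -0.061 -0.204 ; tip: 0.101 0.192 1.200 ; tau: 38.530 -7.575 9.376 -1.902 1.234
step 7 ; q: -0.215 0.514 0.368 0.712 0.884 ; qdot: -0.031 0.011 -0.339 -0.007 -0.078 ; tip: 0.103 0.198 1.200 ; tau: 33.172 -6.375 7.429 -1.554 0.738
step 8 ; q: -0.216 0.514 0.363 0.713 0.884 ; qdot: -0.018 0.008 -0.107 0.019 -0.012 ; tip: 0.105 0.200 1.200 ; tau: 29.132 -5.479 5.960 -1.294 0.368
step 9 ; q: -0.216 0.514 0.363 0.713 0.883 ; qdot: -0.006 -0.002 0.041 0.029 0.026 ; tip: 0.105 0.201 1.200 ; tau: 26.105 -4.811 4.864 -1.098 0.096
step 10 ; q: -0.216 0.514 0.365 0.713 0.884 ; qdot: 0.007 -0.020 0.111 0.021 0.051 ; tip: 0.105 0.200 1.200 ; tau: 23.857 -4.323 4.080 -0.951 -0.094
step 11 ; q: -0.216 0.514 0.367 0.713 0.884 ; qdot: 0.016 -0.023 0.163 0.008 0.045 ; tip: 0.104 0.198 1.200 ; tau: 22.202 -3.969 3.495 -0.842 -0.234
step 12 ; q: -0.216 0.513 0.371 0.713 0.885 ; qdot: 0.022 -0.024 0.193 -0.002 0.040 ; tip: 0.103 0.196 1.200 ; tau: 20.992 -3.713 3.061 -0.762 -0.337
step 13 ; q: -0.215 0.513 0.375 0.713 0.885 ; qdot: 0.026 -0.024 0.209 -0.008 0.035 ; tip: 0.102 0.194 1.200 ; tau: 20.116 -3.530 2.740 -0.704 -0.414
step 14 ; q: -0.215 0.513 0.379 0.713 0.886 ; qdot: 0.027 -0.024 0.213 -0.012 0.031 ; tip: 0.101 0.191 1.200 ; tau: 19.491 -3.401 2.504 -0.661 -0.470
step 15 ; q: -0.214 0.512 0.384 0.713 0.886 ; qdot: 0.027 -0.023 0.211 -0.014 0.027 ; tip: 0.100 0.189 1.200 ; tau: 19.053 -3.312 2.332 -0.631 -0.511
step 16 ; q: -0.214 0.512 0.388 0.712 0.887 ; qdot: 0.027 -0.022 0.204 -0.015 0.024 ; tip: 0.099 0.186 1.200 ; tau: 18.754 -3.254 2.207 -0.610 -0.541
step 17 ; q: -0.213 0.511 0.392 0.712 0.887 ; qdot: 0.025 -0.020 0.194 -0.016 0.019 ; tip: 0.098 0.184 1.200 ; tau: 18.557 -3.217 2.118 -0.595 -0.562
step 18 ; q: -0.212 0.511 0.396 0.712 0.888 ; qdot: 0.024 -0.018 0.184 -0.015 0.015 ; tip: 0.097 0.182 1.200 ; tau: 18.436 -3.196 2.056 -0.585 -0.577
step 19 ; q: -0.212 0.510 0.399 0.711 0.888 ; qdot: 0.022 -0.017 0.170 -0.013 0.018 ; tip: 0.096 0.180 1.200 ; tau: 18.369 -3.186 2.013 -0.579 -0.589
step 20 ; q: -0.212 0.510 0.402 0.711 0.888 ; qdot: 0.020 -0.015 0.158 -0.012 0.014 ; tip: 0.095 0.178 1.200 ; tau: 18.341 -3.183 1.984 -0.576 -0.596
step 21 ; q: -0.211 0.510 0.405 0.711 0.889 ; qdot: 0.018 -0.015 0.143 -0.008 0.019 ; tip: 0.094 0.176 1.200 ; tau: 18.339 -3.187 1.966 -0.574 -0.602
step 22 ; q: -0.211 0.509 0.408 0.711 0.889 ; qdot: 0.016 -0.014 0.132 -0.007 0.016 ; tip: 0.093 0.174 1.200 ; tau: 18.355 -3.193 1.955 -0.573 -0.605
step 23 ; q: -0.211 0.509 0.410 0.711 0.890 ; qdot: 0.014 -0.012 0.122 -0.007 0.011 ; tip: 0.093 0.173 1.200 ; tau: 18.383 -3.202 1.950 -0.574 -0.607
step 24 ; q: -0.210 0.509 0.413 0.711 0.890 ; qdot: 0.012 -0.012 0.107 -0.002 0.020 ; tip: 0.092 0.171 1.200 ; tau: 18.419 -3.213 1.948 -0.575 -0.609
step 25 ; q: -0.210 0.509 0.415 0.711 0.890 ; qdot: 0.011 -0.017 0.089 0.005 0.038 ; tip: 0.092 0.170 1.200 ; tau: 18.457 -3.223 1.949 -0.576 -0.612
step 26 ; q: -0.210 0.508 0.417 0.711 0.891 ; qdot: 0.010 -0.020 0.075 0.010 0.049 ; tip: 0.091 0.169 1.200 ; tau: 18.498 -3.233 1.951 -0.578 -0.614
step 27 ; q: -0.210 0.508 0.418 0.711 0.891 ; qdot: 0.009 -0.019 0.067 0.010 0.048 ; tip: 0.091 0.168 1.200 ; tau: 18.538 -3.243 1.955 -0.579 -0.613
step 28 ; q: -0.210 0.508 0.420 0.711 0.892 ; qdot: 0.007 -0.019 0.058 0.012 0.049 ; tip: 0.091 0.167 1.200 ; tau: 25.763 -5.637 9.237 -6.828 4.051
step 29 ; q: -0.209 0.509 0.422 0.710 0.905 ; qdot: 0.008 0.185 0.257 -0.143 1.124 ; tip: 0.087 0.165 1.199 ; tau: 16.094 -2.430 -0.608 1.632 -2.216
step 30 ; q: -0.209 0.513 0.428 0.706 0.919 ; qdot: -0.004 0.157 0.304 -0.208 0.376 ; tip: 0.082 0.163 1.198 ; tau: 16.774 -2.665 0.012 1.110 -1.785
step 31 ; q: -0.209 0.515 0.434 0.702 0.923 ; qdot: -0.006 0.081 0.230 -0.161 0.122 ; tip: 0.079 0.162 1.198 ; tau: 17.296 -2.845 0.491 0.705 -1.487
step 32 ; q: -0.210 0.516 0.438 0.700 0.925 ; qdot: -0.006 0.020 0.147 -0.100 0.024 ; tip: 0.077 0.160 1.198 ; tau: 17.696 -2.984 0.859 0.393 -1.270
step 33 ; q: -0.210 0.516 0.440 0.698 0.925 ; qdot: -0.002 -0.019 0.068 -0.035 0.026 ; tip: 0.076 0.160 1.198 ; tau: 18.003 -3.096 1.139 0.153 -1.116
step 34 ; q: -0.210 0.516 0.441 0.698 0.925 ; qdot: 0.002 -0.035 0.015 0.013 0.033 ; tip: 0.076 0.159 1.198 ; tau: 18.239 -3.183 1.351 -0.030 -1.003
step 35 ; q: -0.210 0.516 0.441 0.698 0.925 ; qdot: 0.002 -0.031 0.001 0.041 0.009 ; tip: 0.076 0.159 1.198 ; tau: 18.421 -3.246 1.497 -0.167 -0.919
step 36 ; q: -0.210 0.515 0.442 0.699 0.924 ; qdot: 0.002 -0.027 -0.007 0.060 -0.004 ; tip: 0.076 0.159 1.198


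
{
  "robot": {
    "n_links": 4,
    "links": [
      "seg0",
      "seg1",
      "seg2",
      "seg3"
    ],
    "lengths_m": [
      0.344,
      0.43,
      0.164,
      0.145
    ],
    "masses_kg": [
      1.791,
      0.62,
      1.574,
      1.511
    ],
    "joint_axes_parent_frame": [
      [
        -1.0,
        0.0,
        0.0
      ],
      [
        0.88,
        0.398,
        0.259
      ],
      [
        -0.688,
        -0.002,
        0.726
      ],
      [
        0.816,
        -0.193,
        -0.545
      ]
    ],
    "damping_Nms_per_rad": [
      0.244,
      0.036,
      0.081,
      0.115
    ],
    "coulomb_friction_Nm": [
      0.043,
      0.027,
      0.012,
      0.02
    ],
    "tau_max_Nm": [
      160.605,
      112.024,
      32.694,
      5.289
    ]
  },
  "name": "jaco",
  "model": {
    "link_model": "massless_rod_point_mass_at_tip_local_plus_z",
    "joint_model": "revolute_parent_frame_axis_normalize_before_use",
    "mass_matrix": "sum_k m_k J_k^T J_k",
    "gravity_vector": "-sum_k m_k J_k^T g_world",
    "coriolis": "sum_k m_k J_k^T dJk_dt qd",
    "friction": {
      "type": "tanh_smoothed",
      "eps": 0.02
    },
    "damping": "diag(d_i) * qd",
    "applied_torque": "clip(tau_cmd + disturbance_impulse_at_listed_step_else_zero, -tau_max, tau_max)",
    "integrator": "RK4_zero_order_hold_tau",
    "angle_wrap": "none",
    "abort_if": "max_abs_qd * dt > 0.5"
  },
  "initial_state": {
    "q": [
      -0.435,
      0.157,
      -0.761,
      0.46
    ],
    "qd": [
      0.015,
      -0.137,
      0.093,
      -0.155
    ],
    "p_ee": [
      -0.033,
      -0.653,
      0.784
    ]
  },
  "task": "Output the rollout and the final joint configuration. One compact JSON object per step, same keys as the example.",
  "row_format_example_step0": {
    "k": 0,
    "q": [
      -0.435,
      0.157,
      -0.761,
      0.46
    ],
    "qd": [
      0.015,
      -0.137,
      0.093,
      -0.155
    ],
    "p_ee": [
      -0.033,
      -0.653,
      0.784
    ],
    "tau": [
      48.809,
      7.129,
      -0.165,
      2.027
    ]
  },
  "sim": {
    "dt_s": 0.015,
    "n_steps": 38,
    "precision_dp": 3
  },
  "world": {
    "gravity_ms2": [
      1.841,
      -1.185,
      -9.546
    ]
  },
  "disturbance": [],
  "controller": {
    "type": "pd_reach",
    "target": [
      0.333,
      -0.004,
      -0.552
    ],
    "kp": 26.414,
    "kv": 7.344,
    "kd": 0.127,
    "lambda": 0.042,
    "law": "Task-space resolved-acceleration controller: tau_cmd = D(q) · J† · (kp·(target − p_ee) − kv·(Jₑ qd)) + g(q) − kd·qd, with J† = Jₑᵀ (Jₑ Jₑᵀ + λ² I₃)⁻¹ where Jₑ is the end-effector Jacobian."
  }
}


{"k":1,"q":[-0.424,0.17,-0.779,0.472],"qd":[1.442,1.891,-2.496,1.744],"p_ee":[-0.032,-0.65,0.781],"tau":[44.029,5.621,0.299,1.532]}
{"k":2,"q":[-0.394,0.212,-0.832,0.508],"qd":[2.585,3.623,-4.533,2.955],"p_ee":[-0.029,-0.644,0.772],"tau":[34.698,6.686,0.276,1.201]}
{"k":3,"q":[-0.349,0.277,-0.911,0.558],"qd":[3.406,5.069,-5.86,3.708],"p_ee":[-0.024,-0.635,0.758],"tau":[23.924,8.736,0.045,0.938]}
{"k":4,"q":[-0.293,0.362,-1.004,0.617],"qd":[3.938,6.253,-6.575,4.118],"p_ee":[-0.016,-0.622,0.74],"tau":[13.946,10.662,-0.184,0.696]}
{"k":5,"q":[-0.232,0.463,-1.105,0.68],"qd":[4.244,7.217,-6.818,4.317],"p_ee":[-0.006,-0.606,0.718],"tau":[5.832,11.931,-0.332,0.46]}
{"k":6,"q":[-0.167,0.577,-1.207,0.746],"qd":[4.387,7.996,-6.699,4.423],"p_ee":[0.005,-0.588,0.694],"tau":[-0.135,12.383,-0.416,0.242]}
{"k":7,"q":[-0.101,0.702,-1.305,0.813],"qd":[4.417,8.617,-6.288,4.522],"p_ee":[0.019,-0.569,0.668],"tau":[-4.035,12.023,-0.497,0.062]}
{"k":8,"q":[-0.035,0.835,-1.394,0.881],"qd":[4.371,9.09,-5.622,4.667],"p_ee":[0.035,-0.549,0.64],"tau":[-6.062,10.897,-0.643,-0.061]}
{"k":9,"q":[0.03,0.974,-1.472,0.952],"qd":[4.275,9.419,-4.719,4.886],"p_ee":[0.053,-0.529,0.61],"tau":[-6.405,9.027,-0.904,-0.117]}
{"k":10,"q":[0.093,1.116,-1.535,1.027],"qd":[4.146,9.605,-3.598,5.181],"p_ee":[0.072,-0.509,0.578],"tau":[-5.191,6.377,-1.304,-0.106]}
{"k":11,"q":[0.154,1.261,-1.58,1.107],"qd":[3.998,9.652,-2.288,5.527],"p_ee":[0.093,-0.49,0.543],"tau":[-2.504,2.85,-1.832,-0.031]}
{"k":12,"q":[0.213,1.405,-1.603,1.192],"qd":[3.841,9.571,-0.835,5.869],"p_ee":[0.113,-0.472,0.505],"tau":[1.462,-1.64,-2.438,0.103]}
{"k":13,"q":[0.269,1.547,-1.604,1.282],"qd":[3.687,9.377,0.706,6.126],"p_ee":[0.134,-0.453,0.463],"tau":[6.06,-6.936,-3.029,0.285]}
{"k":14,"q":[0.324,1.686,-1.582,1.374],"qd":[3.544,9.092,2.277,6.219],"p_ee":[0.153,-0.435,0.419],"tau":[10.08,-12.445,-3.506,0.503]}
{"k":15,"q":[0.376,1.819,-1.536,1.467],"qd":[3.414,8.741,3.836,6.134],"p_ee":[0.17,-0.417,0.371],"tau":[12.493,-17.428,-3.812,0.745]}
{"k":16,"q":[0.426,1.948,-1.467,1.557],"qd":[3.284,8.357,5.297,5.89],"p_ee":[0.185,-0.397,0.322],"tau":[13.273,-21.592,-3.937,1.006]}
{"k":17,"q":[0.474,2.07,-1.378,1.643],"qd":[3.134,7.967,6.575,5.514],"p_ee":[0.196,-0.378,0.271],"tau":[13.044,-25.103,-3.883,1.293]}
{"k":18,"q":[0.52,2.186,-1.271,1.722],"qd":[2.95,7.584,7.622,5.005],"p_ee":[0.204,-0.357,0.219],"tau":[12.391,-28.226,-3.652,1.608]}
{"k":19,"q":[0.562,2.297,-1.15,1.793],"qd":[2.728,7.21,8.425,4.344],"p_ee":[0.208,-0.336,0.168],"tau":[11.639,-31.126,-3.25,1.951]}
{"k":20,"q":[0.601,2.403,-1.019,1.853],"qd":[2.476,6.836,8.983,3.49],"p_ee":[0.21,-0.315,0.116],"tau":[10.926,-33.843,-2.7,2.316]}
{"k":21,"q":[0.636,2.502,-0.881,1.898],"qd":[2.209,6.45,9.286,2.405],"p_ee":[0.209,-0.294,0.066],"tau":[10.29,-36.263,-2.045,2.691]}
{"k":22,"q":[0.667,2.596,-0.74,1.925],"qd":[1.95,6.042,9.299,1.077],"p_ee":[0.206,-0.272,0.017],"tau":[9.679,-38.103,-1.351,3.05]}
{"k":23,"q":[0.695,2.683,-0.602,1.931],"qd":[1.719,5.61,8.985,-0.429],"p_ee":[0.201,-0.25,-0.03],"tau":[8.889,-38.983,-0.691,3.352]}
{"k":24,"q":[0.719,2.764,-0.471,1.914],"qd":[1.515,5.165,8.357,-1.928],"p_ee":[0.196,-0.229,-0.075],"tau":[7.603,-38.755,-0.114,3.546]}
{"k":25,"q":[0.74,2.838,-0.352,1.876],"qd":[1.315,4.718,7.463,-3.27],"p_ee":[0.191,-0.207,-0.118],"tau":[6.019,-37.665,0.387,3.614]}
{"k":26,"q":[0.758,2.906,-0.247,1.819],"qd":[1.104,4.289,6.444,-4.3],"p_ee":[0.187,-0.186,-0.158],"tau":[4.857,-35.933,0.811,3.55]}
{"k":27,"q":[0.773,2.967,-0.157,1.75],"qd":[0.918,3.906,5.484,-4.943],"p_ee":[0.185,-0.166,-0.195],"tau":[4.23,-33.775,1.15,3.368]}
{"k":28,"q":[0.786,3.024,-0.08,1.674],"qd":[0.794,3.591,4.726,-5.196],"p_ee":[0.183,-0.146,-0.229],"tau":[3.841,-31.487,1.417,3.094]}
{"k":29,"q":[0.797,3.076,-0.013,1.596],"qd":[0.734,3.344,4.205,-5.142],"p_ee":[0.182,-0.127,-0.258],"tau":[3.482,-29.276,1.635,2.766]}
{"k":30,"q":[0.808,3.124,0.048,1.521],"qd":[0.724,3.151,3.873,-4.906],"p_ee":[0.182,-0.109,-0.285],"tau":[3.058,-27.231,1.822,2.42]}
{"k":31,"q":[0.819,3.171,0.105,1.449],"qd":[0.743,2.993,3.654,-4.598],"p_ee":[0.183,-0.091,-0.308],"tau":[2.541,-25.363,1.988,2.081]}
{"k":32,"q":[0.831,3.215,0.158,1.383],"qd":[0.775,2.855,3.483,-4.29],"p_ee":[0.184,-0.075,-0.329],"tau":[1.933,-23.654,2.14,1.762]}
{"k":33,"q":[0.843,3.256,0.21,1.32],"qd":[0.808,2.726,3.319,-4.016],"p_ee":[0.185,-0.06,-0.347],"tau":[1.254,-22.076,2.278,1.472]}
{"k":34,"q":[0.855,3.296,0.258,1.262],"qd":[0.837,2.601,3.147,-3.785],"p_ee":[0.186,-0.046,-0.363],"tau":[0.53,-20.61,2.399,1.21]}
{"k":35,"q":[0.868,3.335,0.304,1.206],"qd":[0.859,2.478,2.963,-3.591],"p_ee":[0.186,-0.034,-0.378],"tau":[-0.216,-19.237,2.502,0.976]}
{"k":36,"q":[0.881,3.371,0.348,1.154],"qd":[0.875,2.358,2.771,-3.425],"p_ee":[0.187,-0.023,-0.39],"tau":[-0.966,-17.949,2.586,0.768]}
{"k":37,"q":[0.894,3.405,0.388,1.104],"qd":[0.884,2.241,2.579,-3.278],"p_ee":[0.188,-0.014,-0.402],"tau":[-1.707,-16.737,2.651,0.584]}
{"k":38,"q":[0.907,3.438,0.426,1.055],"qd":[0.888,2.127,2.392,-3.145],"p_ee":[0.188,-0.005,-0.412]}
{"summary": "final q (rad): 0.907 3.438 0.426 1.055"}


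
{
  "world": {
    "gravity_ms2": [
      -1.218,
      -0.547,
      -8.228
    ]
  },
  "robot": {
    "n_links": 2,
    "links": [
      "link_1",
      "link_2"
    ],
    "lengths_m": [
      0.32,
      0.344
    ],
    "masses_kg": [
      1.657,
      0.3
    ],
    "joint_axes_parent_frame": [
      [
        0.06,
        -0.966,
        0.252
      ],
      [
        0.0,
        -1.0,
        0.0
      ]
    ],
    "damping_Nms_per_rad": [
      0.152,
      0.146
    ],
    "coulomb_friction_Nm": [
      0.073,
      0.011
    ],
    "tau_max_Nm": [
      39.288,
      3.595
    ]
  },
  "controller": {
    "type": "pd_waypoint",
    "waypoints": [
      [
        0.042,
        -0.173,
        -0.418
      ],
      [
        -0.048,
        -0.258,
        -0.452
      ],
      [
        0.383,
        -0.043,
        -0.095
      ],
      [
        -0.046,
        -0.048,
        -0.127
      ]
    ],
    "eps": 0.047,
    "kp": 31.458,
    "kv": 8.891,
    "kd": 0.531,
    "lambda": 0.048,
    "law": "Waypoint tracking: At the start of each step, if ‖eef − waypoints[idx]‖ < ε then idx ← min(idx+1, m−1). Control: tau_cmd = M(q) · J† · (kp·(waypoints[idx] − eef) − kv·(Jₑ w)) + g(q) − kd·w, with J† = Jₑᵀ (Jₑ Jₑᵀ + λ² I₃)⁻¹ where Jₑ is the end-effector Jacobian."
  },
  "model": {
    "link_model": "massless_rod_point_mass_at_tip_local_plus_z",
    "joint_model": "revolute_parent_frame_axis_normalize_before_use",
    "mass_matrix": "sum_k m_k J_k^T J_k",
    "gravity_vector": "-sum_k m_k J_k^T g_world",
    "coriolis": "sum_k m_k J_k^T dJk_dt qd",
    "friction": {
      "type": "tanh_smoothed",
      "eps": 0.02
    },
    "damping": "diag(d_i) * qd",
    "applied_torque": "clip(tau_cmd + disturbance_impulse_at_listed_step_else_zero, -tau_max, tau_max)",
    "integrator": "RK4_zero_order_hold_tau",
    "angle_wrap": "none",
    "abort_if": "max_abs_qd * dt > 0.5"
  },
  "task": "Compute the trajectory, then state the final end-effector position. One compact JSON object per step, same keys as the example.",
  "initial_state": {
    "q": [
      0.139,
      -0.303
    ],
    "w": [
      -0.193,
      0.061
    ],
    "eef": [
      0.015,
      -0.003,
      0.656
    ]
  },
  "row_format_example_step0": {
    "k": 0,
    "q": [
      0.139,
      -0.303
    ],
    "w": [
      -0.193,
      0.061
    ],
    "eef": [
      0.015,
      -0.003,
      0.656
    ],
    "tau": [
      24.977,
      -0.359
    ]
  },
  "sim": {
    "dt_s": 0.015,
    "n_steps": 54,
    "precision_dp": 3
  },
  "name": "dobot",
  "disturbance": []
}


{"k":1,"q":[0.155,-0.336],"w":[2.243,-4.388],"eef":[0.016,-0.004,0.654],"tau":[21.767,1.959]}
{"k":2,"q":[0.201,-0.416],"w":[3.881,-6.153],"eef":[0.014,-0.004,0.65],"tau":[17.013,2.445]}
{"k":3,"q":[0.267,-0.511],"w":[4.967,-6.561],"eef":[0.005,-0.004,0.642],"tau":[11.619,2.123]}
{"k":4,"q":[0.346,-0.607],"w":[5.624,-6.249],"eef":[-0.012,-0.005,0.634],"tau":[6.89,1.475]}
{"k":5,"q":[0.433,-0.697],"w":[5.992,-5.654],"eef":[-0.036,-0.006,0.623],"tau":[3.274,0.787]}
{"k":6,"q":[0.525,-0.777],"w":[6.181,-5.025],"eef":[-0.064,-0.007,0.611],"tau":[0.664,0.192]}
{"k":7,"q":[0.618,-0.848],"w":[6.267,-4.465],"eef":[-0.095,-0.009,0.598],"tau":[-1.187,-0.273]}
{"k":8,"q":[0.712,-0.911],"w":[6.29,-3.998],"eef":[-0.127,-0.011,0.583],"tau":[-2.497,-0.618]}
{"k":9,"q":[0.806,-0.968],"w":[6.278,-3.618],"eef":[-0.16,-0.014,0.565],"tau":[-3.427,-0.867]}
{"k":10,"q":[0.9,-1.02],"w":[6.243,-3.307],"eef":[-0.193,-0.018,0.546],"tau":[-4.089,-1.043]}
{"k":11,"q":[0.994,-1.068],"w":[6.196,-3.049],"eef":[-0.225,-0.022,0.525],"tau":[-4.559,-1.166]}
{"k":12,"q":[1.086,-1.112],"w":[6.142,-2.831],"eef":[-0.256,-0.027,0.502],"tau":[-4.89,-1.253]}
{"k":13,"q":[1.178,-1.153],"w":[6.085,-2.64],"eef":[-0.285,-0.033,0.477],"tau":[-5.116,-1.314]}
{"k":14,"q":[1.269,-1.191],"w":[6.025,-2.469],"eef":[-0.312,-0.038,0.451],"tau":[-5.262,-1.358]}
{"k":15,"q":[1.358,-1.227],"w":[5.966,-2.312],"eef":[-0.337,-0.044,0.423],"tau":[-5.346,-1.39]}
{"k":16,"q":[1.448,-1.261],"w":[5.906,-2.165],"eef":[-0.36,-0.051,0.394],"tau":[-5.381,-1.415]}
{"k":17,"q":[1.536,-1.292],"w":[5.846,-2.025],"eef":[-0.381,-0.057,0.364],"tau":[-5.375,-1.436]}
{"k":18,"q":[1.623,-1.321],"w":[5.786,-1.89],"eef":[-0.4,-0.064,0.333],"tau":[-5.335,-1.453]}
{"k":19,"q":[1.709,-1.349],"w":[5.725,-1.759],"eef":[-0.417,-0.071,0.301],"tau":[-5.268,-1.469]}
{"k":20,"q":[1.795,-1.374],"w":[5.662,-1.631],"eef":[-0.431,-0.079,0.268],"tau":[-5.176,-1.484]}
{"k":21,"q":[1.879,-1.398],"w":[5.597,-1.505],"eef":[-0.443,-0.086,0.235],"tau":[-5.065,-1.498]}
{"k":22,"q":[1.963,-1.419],"w":[5.529,-1.381],"eef":[-0.452,-0.094,0.201],"tau":[-4.936,-1.512]}
{"k":23,"q":[2.045,-1.439],"w":[5.457,-1.26],"eef":[-0.46,-0.101,0.168],"tau":[-4.792,-1.526]}
{"k":24,"q":[2.126,-1.457],"w":[5.38,-1.142],"eef":[-0.465,-0.109,0.134],"tau":[-4.636,-1.538]}
{"k":25,"q":[2.206,-1.474],"w":[5.299,-1.027],"eef":[-0.467,-0.116,0.1],"tau":[-4.469,-1.549]}
{"k":26,"q":[2.285,-1.488],"w":[5.211,-0.915],"eef":[-0.468,-0.124,0.067],"tau":[-4.292,-1.559]}
{"k":27,"q":[2.363,-1.501],"w":[5.117,-0.808],"eef":[-0.467,-0.131,0.034],"tau":[-4.108,-1.567]}
{"k":28,"q":[2.439,-1.513],"w":[5.016,-0.705],"eef":[-0.463,-0.138,0.002],"tau":[-3.917,-1.572]}
{"k":29,"q":[2.513,-1.522],"w":[4.908,-0.608],"eef":[-0.458,-0.145,-0.029],"tau":[-3.72,-1.575]}
{"k":30,"q":[2.586,-1.531],"w":[4.793,-0.516],"eef":[-0.45,-0.152,-0.06],"tau":[-3.517,-1.575]}
{"k":31,"q":[2.657,-1.538],"w":[4.672,-0.43],"eef":[-0.442,-0.158,-0.089],"tau":[-3.31,-1.572]}
{"k":32,"q":[2.726,-1.544],"w":[4.544,-0.351],"eef":[-0.431,-0.165,-0.117],"tau":[-3.099,-1.565]}
{"k":33,"q":[2.793,-1.549],"w":[4.41,-0.278],"eef":[-0.419,-0.17,-0.144],"tau":[-2.883,-1.555]}
{"k":34,"q":[2.858,-1.552],"w":[4.27,-0.213],"eef":[-0.406,-0.176,-0.17],"tau":[-2.664,-1.541]}
{"k":35,"q":[2.921,-1.555],"w":[4.126,-0.154],"eef":[-0.392,-0.181,-0.194],"tau":[-2.442,-1.523]}
{"k":36,"q":[2.982,-1.557],"w":[3.978,-0.102],"eef":[-0.377,-0.186,-0.217],"tau":[-2.217,-1.502]}
{"k":37,"q":[3.041,-1.558],"w":[3.827,-0.056],"eef":[-0.361,-0.19,-0.238],"tau":[-1.989,-1.477]}
{"k":38,"q":[3.097,-1.559],"w":[3.674,-0.018],"eef":[-0.345,-0.195,-0.258],"tau":[-1.76,-1.449]}
{"k":39,"q":[3.151,-1.559],"w":[3.52,0.01],"eef":[-0.329,-0.198,-0.276],"tau":[-1.53,-1.415]}
{"k":40,"q":[3.203,-1.558],"w":[3.367,0.03],"eef":[-0.312,-0.202,-0.292],"tau":[-1.299,-1.376]}
{"k":41,"q":[3.252,-1.558],"w":[3.214,0.047],"eef":[-0.295,-0.205,-0.308],"tau":[-1.069,-1.337]}
{"k":42,"q":[3.299,-1.557],"w":[3.062,0.061],"eef":[-0.278,-0.207,-0.322],"tau":[-0.839,-1.297]}
{"k":43,"q":[3.344,-1.556],"w":[2.911,0.073],"eef":[-0.262,-0.21,-0.334],"tau":[-0.611,-1.258]}
{"k":44,"q":[3.387,-1.555],"w":[2.764,0.081],"eef":[-0.245,-0.212,-0.345],"tau":[-0.386,-1.218]}
{"k":45,"q":[3.427,-1.554],"w":[2.62,0.086],"eef":[-0.229,-0.213,-0.356],"tau":[-0.164,-1.177]}
{"k":46,"q":[3.465,-1.552],"w":[2.48,0.088],"eef":[-0.214,-0.215,-0.365],"tau":[0.053,-1.137]}
{"k":47,"q":[3.501,-1.551],"w":[2.345,0.088],"eef":[-0.199,-0.216,-0.373],"tau":[0.265,-1.097]}
{"k":48,"q":[3.536,-1.55],"w":[2.214,0.086],"eef":[-0.184,-0.217,-0.38],"tau":[0.471,-1.057]}
{"k":49,"q":[3.568,-1.548],"w":[2.089,0.083],"eef":[-0.17,-0.218,-0.386],"tau":[0.671,-1.018]}
{"k":50,"q":[3.598,-1.547],"w":[1.968,0.078],"eef":[-0.157,-0.219,-0.392],"tau":[0.864,-0.98]}
{"k":51,"q":[3.627,-1.546],"w":[1.853,0.073],"eef":[-0.144,-0.219,-0.396],"tau":[1.05,-0.943]}
{"k":52,"q":[3.654,-1.545],"w":[1.743,0.066],"eef":[-0.132,-0.22,-0.401],"tau":[1.228,-0.907]}
{"k":53,"q":[3.679,-1.544],"w":[1.639,0.059],"eef":[-0.121,-0.22,-0.404],"tau":[1.398,-0.873]}
{"k":54,"q":[3.703,-1.543],"w":[1.541,0.052],"eef":[-0.11,-0.22,-0.408]}
{"summary": "final eef position (m): -0.110 -0.220 -0.408"}
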